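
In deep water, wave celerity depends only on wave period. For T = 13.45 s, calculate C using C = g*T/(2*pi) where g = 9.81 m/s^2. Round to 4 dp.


We use the deep-water celerity formula:
C = g * T / (2 * pi)
C = 9.81 * 13.45 / (2 * 3.14159...)
C = 131.944500 / 6.283185
C = 20.9996 m/s

20.9996


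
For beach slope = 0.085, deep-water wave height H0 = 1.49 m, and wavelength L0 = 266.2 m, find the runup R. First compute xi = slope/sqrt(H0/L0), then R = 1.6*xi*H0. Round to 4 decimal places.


xi = slope / sqrt(H0/L0)
H0/L0 = 1.49/266.2 = 0.005597
sqrt(0.005597) = 0.074815
xi = 0.085 / 0.074815 = 1.136135
R = 1.6 * xi * H0 = 1.6 * 1.136135 * 1.49
R = 2.7085 m

2.7085


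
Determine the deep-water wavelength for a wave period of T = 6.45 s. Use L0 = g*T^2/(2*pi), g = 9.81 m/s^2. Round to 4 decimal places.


L0 = g * T^2 / (2 * pi)
L0 = 9.81 * 6.45^2 / (2 * pi)
L0 = 9.81 * 41.6025 / 6.28319
L0 = 408.1205 / 6.28319
L0 = 64.9544 m

64.9544


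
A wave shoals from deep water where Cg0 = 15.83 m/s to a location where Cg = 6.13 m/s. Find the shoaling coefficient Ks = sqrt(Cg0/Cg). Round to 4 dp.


Ks = sqrt(Cg0 / Cg)
Ks = sqrt(15.83 / 6.13)
Ks = sqrt(2.5824)
Ks = 1.6070

1.6070


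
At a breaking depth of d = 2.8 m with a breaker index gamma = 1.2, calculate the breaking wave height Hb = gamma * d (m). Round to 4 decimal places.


Hb = gamma * d
Hb = 1.2 * 2.8
Hb = 3.3600 m

3.3600


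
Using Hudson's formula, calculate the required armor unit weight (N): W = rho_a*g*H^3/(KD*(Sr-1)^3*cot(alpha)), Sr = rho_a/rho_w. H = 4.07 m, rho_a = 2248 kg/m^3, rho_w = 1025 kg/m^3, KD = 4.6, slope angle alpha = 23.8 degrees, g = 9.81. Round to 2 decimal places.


Sr = rho_a / rho_w = 2248 / 1025 = 2.193171
(Sr - 1) = 1.193171
(Sr - 1)^3 = 1.698665
cot(23.8) = 1 / tan(23.8) = 1 / 0.441053 = 2.267304
Numerator = 2248 * 9.81 * 4.07^3 = 1486786.2703
Denominator = 4.6 * 1.698665 * 2.267304 = 17.716391
W = 1486786.2703 / 17.716391
W = 83921.51 N

83921.51


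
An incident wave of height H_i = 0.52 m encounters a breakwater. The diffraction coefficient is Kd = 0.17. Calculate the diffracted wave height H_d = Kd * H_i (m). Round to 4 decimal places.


H_d = Kd * H_i
H_d = 0.17 * 0.52
H_d = 0.0884 m

0.0884


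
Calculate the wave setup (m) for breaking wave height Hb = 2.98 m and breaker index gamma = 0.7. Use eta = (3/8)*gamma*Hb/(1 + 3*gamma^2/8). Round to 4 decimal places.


eta = (3/8) * gamma * Hb / (1 + 3*gamma^2/8)
Numerator = (3/8) * 0.7 * 2.98 = 0.782250
Denominator = 1 + 3*0.7^2/8 = 1 + 0.183750 = 1.183750
eta = 0.782250 / 1.183750
eta = 0.6608 m

0.6608


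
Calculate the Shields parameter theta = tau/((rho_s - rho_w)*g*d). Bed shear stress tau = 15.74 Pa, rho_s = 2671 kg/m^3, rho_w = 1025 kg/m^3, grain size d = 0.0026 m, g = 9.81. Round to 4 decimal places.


theta = tau / ((rho_s - rho_w) * g * d)
rho_s - rho_w = 2671 - 1025 = 1646
Denominator = 1646 * 9.81 * 0.0026 = 41.982876
theta = 15.74 / 41.982876
theta = 0.3749

0.3749


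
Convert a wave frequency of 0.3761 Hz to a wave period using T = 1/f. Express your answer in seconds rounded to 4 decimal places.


T = 1 / f
T = 1 / 0.3761
T = 2.6589 s

2.6589


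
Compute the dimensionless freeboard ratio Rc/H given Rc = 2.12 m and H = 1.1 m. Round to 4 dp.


Relative freeboard = Rc / H
= 2.12 / 1.1
= 1.9273

1.9273


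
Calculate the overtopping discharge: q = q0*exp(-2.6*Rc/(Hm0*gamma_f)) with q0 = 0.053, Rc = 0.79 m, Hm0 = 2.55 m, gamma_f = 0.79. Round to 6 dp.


q = q0 * exp(-2.6 * Rc / (Hm0 * gamma_f))
Exponent = -2.6 * 0.79 / (2.55 * 0.79)
= -2.6 * 0.79 / 2.0145
= -1.019608
exp(-1.019608) = 0.360736
q = 0.053 * 0.360736
q = 0.019119 m^3/s/m

0.019119


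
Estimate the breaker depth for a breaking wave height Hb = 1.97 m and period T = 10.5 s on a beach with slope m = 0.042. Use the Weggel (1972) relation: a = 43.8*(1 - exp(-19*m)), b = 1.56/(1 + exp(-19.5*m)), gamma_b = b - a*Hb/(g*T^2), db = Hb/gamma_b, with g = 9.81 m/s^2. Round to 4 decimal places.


a = 43.8 * (1 - exp(-19 * m))
exp(-19 * 0.042) = exp(-0.7980) = 0.450229
a = 43.8 * (1 - 0.450229) = 24.079991
b = 1.56 / (1 + exp(-19.5 * m))
exp(-19.5 * 0.042) = exp(-0.8190) = 0.440872
b = 1.56 / (1 + 0.440872) = 1.082677
Hb / (g * T^2) = 1.97 / (9.81 * 10.5^2) = 1.97 / 1081.5525 = 0.00182146
gamma_b = b - a * Hb/(g*T^2) = 1.082677 - 24.079991 * 0.00182146 = 1.038817
db = Hb / gamma_b = 1.97 / 1.038817
db = 1.8964 m

1.8964


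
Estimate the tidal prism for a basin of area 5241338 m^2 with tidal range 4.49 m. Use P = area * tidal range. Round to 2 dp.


Tidal prism = Area * Tidal range
P = 5241338 * 4.49
P = 23533607.62 m^3

23533607.62


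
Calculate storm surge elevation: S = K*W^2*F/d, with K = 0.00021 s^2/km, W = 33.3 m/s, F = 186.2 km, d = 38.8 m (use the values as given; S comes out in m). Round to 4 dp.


S = K * W^2 * F / d
W^2 = 33.3^2 = 1108.89
S = 0.00021 * 1108.89 * 186.2 / 38.8
Numerator = 0.00021 * 1108.89 * 186.2 = 43.359817
S = 43.359817 / 38.8 = 1.1175 m

1.1175


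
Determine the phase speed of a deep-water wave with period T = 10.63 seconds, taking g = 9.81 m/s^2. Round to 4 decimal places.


We use the deep-water celerity formula:
C = g * T / (2 * pi)
C = 9.81 * 10.63 / (2 * 3.14159...)
C = 104.280300 / 6.283185
C = 16.5967 m/s

16.5967


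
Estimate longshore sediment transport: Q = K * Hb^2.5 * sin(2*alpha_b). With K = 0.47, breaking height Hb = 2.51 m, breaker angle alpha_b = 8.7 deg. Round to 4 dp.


Q = K * Hb^2.5 * sin(2 * alpha_b)
Hb^2.5 = 2.51^2.5 = 9.981236
sin(2 * 8.7) = sin(17.4) = 0.299041
Q = 0.47 * 9.981236 * 0.299041
Q = 1.4029 m^3/s

1.4029


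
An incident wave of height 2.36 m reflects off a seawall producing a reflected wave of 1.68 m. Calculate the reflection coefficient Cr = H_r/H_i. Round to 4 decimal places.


Cr = H_r / H_i
Cr = 1.68 / 2.36
Cr = 0.7119

0.7119


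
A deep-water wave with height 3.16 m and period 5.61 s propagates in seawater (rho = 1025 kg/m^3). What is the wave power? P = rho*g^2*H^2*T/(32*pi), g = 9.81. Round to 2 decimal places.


P = rho * g^2 * H^2 * T / (32 * pi)
P = 1025 * 9.81^2 * 3.16^2 * 5.61 / (32 * pi)
P = 1025 * 96.2361 * 9.9856 * 5.61 / 100.53096
P = 54966.62 W/m

54966.62


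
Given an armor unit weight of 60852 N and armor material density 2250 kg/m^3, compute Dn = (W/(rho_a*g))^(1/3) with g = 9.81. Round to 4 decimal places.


V = W / (rho_a * g)
V = 60852 / (2250 * 9.81)
V = 60852 / 22072.50
V = 2.756915 m^3
Dn = V^(1/3) = 2.756915^(1/3)
Dn = 1.4022 m

1.4022


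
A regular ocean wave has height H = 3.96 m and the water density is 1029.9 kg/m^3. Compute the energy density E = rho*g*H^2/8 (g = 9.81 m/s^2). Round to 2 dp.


E = (1/8) * rho * g * H^2
E = (1/8) * 1029.9 * 9.81 * 3.96^2
E = 0.125 * 1029.9 * 9.81 * 15.6816
E = 19804.53 J/m^2

19804.53


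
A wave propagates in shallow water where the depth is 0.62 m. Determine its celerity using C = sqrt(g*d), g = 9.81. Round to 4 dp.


Using the shallow-water approximation:
C = sqrt(g * d) = sqrt(9.81 * 0.62)
C = sqrt(6.0822)
C = 2.4662 m/s

2.4662


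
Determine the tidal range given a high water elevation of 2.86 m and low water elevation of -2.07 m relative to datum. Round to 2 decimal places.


Tidal range = High water - Low water
Tidal range = 2.86 - (-2.07)
Tidal range = 4.93 m

4.93


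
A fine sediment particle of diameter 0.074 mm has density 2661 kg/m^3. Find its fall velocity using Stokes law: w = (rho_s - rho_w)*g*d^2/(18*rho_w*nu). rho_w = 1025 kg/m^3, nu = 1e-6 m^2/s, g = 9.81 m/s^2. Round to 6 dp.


w = (rho_s - rho_w) * g * d^2 / (18 * rho_w * nu)
d = 0.074 mm = 0.000074 m
rho_s - rho_w = 2661 - 1025 = 1636
Numerator = 1636 * 9.81 * (0.000074)^2 = 0.000087885200
Denominator = 18 * 1025 * 1e-6 = 0.018450
w = 0.004763 m/s

0.004763


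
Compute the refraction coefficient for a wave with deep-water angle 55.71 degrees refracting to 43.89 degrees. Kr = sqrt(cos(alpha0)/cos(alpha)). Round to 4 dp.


Kr = sqrt(cos(alpha0) / cos(alpha))
cos(55.71) = 0.563382
cos(43.89) = 0.720672
Kr = sqrt(0.563382 / 0.720672)
Kr = sqrt(0.781745)
Kr = 0.8842

0.8842


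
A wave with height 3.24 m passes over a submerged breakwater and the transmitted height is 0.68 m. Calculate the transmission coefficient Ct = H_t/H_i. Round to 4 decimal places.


Ct = H_t / H_i
Ct = 0.68 / 3.24
Ct = 0.2099

0.2099


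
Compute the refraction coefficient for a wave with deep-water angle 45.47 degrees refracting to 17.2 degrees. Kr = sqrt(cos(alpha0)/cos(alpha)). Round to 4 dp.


Kr = sqrt(cos(alpha0) / cos(alpha))
cos(45.47) = 0.701283
cos(17.2) = 0.955278
Kr = sqrt(0.701283 / 0.955278)
Kr = sqrt(0.734113)
Kr = 0.8568

0.8568


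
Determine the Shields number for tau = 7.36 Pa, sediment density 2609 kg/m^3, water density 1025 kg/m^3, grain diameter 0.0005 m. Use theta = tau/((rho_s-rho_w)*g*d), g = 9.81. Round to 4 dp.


theta = tau / ((rho_s - rho_w) * g * d)
rho_s - rho_w = 2609 - 1025 = 1584
Denominator = 1584 * 9.81 * 0.0005 = 7.769520
theta = 7.36 / 7.769520
theta = 0.9473

0.9473


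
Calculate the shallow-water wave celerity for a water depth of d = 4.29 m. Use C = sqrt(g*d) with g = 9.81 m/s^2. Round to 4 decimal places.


Using the shallow-water approximation:
C = sqrt(g * d) = sqrt(9.81 * 4.29)
C = sqrt(42.0849)
C = 6.4873 m/s

6.4873


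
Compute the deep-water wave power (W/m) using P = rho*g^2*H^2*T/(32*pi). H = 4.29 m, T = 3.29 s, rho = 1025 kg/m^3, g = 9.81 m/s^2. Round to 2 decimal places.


P = rho * g^2 * H^2 * T / (32 * pi)
P = 1025 * 9.81^2 * 4.29^2 * 3.29 / (32 * pi)
P = 1025 * 96.2361 * 18.4041 * 3.29 / 100.53096
P = 59411.77 W/m

59411.77


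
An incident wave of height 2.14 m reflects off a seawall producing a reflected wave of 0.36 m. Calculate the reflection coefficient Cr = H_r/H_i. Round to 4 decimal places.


Cr = H_r / H_i
Cr = 0.36 / 2.14
Cr = 0.1682

0.1682


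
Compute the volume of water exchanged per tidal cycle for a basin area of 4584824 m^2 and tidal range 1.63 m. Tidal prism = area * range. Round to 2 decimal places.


Tidal prism = Area * Tidal range
P = 4584824 * 1.63
P = 7473263.12 m^3

7473263.12


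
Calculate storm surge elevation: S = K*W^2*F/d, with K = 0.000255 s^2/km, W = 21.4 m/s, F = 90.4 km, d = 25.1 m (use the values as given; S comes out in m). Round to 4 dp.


S = K * W^2 * F / d
W^2 = 21.4^2 = 457.96
S = 0.000255 * 457.96 * 90.4 / 25.1
Numerator = 0.000255 * 457.96 * 90.4 = 10.556894
S = 10.556894 / 25.1 = 0.4206 m

0.4206


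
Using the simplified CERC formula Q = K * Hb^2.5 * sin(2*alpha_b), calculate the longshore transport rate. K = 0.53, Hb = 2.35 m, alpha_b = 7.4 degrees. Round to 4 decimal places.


Q = K * Hb^2.5 * sin(2 * alpha_b)
Hb^2.5 = 2.35^2.5 = 8.465832
sin(2 * 7.4) = sin(14.8) = 0.255446
Q = 0.53 * 8.465832 * 0.255446
Q = 1.1462 m^3/s

1.1462


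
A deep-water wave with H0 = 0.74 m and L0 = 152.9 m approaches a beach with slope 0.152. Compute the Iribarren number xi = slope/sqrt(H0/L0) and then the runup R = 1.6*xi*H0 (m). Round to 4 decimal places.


xi = slope / sqrt(H0/L0)
H0/L0 = 0.74/152.9 = 0.004840
sqrt(0.004840) = 0.069568
xi = 0.152 / 0.069568 = 2.184900
R = 1.6 * xi * H0 = 1.6 * 2.184900 * 0.74
R = 2.5869 m

2.5869


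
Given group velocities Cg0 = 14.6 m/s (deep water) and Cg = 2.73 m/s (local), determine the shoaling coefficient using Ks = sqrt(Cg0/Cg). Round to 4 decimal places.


Ks = sqrt(Cg0 / Cg)
Ks = sqrt(14.6 / 2.73)
Ks = sqrt(5.3480)
Ks = 2.3126

2.3126


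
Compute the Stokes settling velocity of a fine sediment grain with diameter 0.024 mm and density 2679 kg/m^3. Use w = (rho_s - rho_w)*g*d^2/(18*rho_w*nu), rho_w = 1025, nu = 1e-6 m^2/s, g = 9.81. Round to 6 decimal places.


w = (rho_s - rho_w) * g * d^2 / (18 * rho_w * nu)
d = 0.024 mm = 0.000024 m
rho_s - rho_w = 2679 - 1025 = 1654
Numerator = 1654 * 9.81 * (0.000024)^2 = 0.000009346026
Denominator = 18 * 1025 * 1e-6 = 0.018450
w = 0.000507 m/s

0.000507


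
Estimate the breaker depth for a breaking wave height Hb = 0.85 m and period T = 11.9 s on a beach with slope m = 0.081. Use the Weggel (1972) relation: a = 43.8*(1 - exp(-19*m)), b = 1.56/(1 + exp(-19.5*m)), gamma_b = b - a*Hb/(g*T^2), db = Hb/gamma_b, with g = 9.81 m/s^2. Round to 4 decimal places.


a = 43.8 * (1 - exp(-19 * m))
exp(-19 * 0.081) = exp(-1.5390) = 0.214596
a = 43.8 * (1 - 0.214596) = 34.400713
b = 1.56 / (1 + exp(-19.5 * m))
exp(-19.5 * 0.081) = exp(-1.5795) = 0.206078
b = 1.56 / (1 + 0.206078) = 1.293449
Hb / (g * T^2) = 0.85 / (9.81 * 11.9^2) = 0.85 / 1389.1941 = 0.00061187
gamma_b = b - a * Hb/(g*T^2) = 1.293449 - 34.400713 * 0.00061187 = 1.272400
db = Hb / gamma_b = 0.85 / 1.272400
db = 0.6680 m

0.6680


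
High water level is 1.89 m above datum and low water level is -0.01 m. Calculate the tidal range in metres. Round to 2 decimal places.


Tidal range = High water - Low water
Tidal range = 1.89 - (-0.01)
Tidal range = 1.90 m

1.90


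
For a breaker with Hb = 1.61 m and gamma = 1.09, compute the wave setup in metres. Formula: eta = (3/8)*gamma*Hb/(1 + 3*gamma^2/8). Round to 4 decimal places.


eta = (3/8) * gamma * Hb / (1 + 3*gamma^2/8)
Numerator = (3/8) * 1.09 * 1.61 = 0.658088
Denominator = 1 + 3*1.09^2/8 = 1 + 0.445538 = 1.445538
eta = 0.658088 / 1.445538
eta = 0.4553 m

0.4553


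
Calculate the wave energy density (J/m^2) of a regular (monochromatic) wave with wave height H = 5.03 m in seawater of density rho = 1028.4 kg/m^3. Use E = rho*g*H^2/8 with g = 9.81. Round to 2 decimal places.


E = (1/8) * rho * g * H^2
E = (1/8) * 1028.4 * 9.81 * 5.03^2
E = 0.125 * 1028.4 * 9.81 * 25.3009
E = 31906.35 J/m^2

31906.35


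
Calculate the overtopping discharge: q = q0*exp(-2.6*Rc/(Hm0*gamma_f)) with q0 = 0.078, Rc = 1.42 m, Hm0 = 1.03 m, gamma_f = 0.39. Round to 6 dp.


q = q0 * exp(-2.6 * Rc / (Hm0 * gamma_f))
Exponent = -2.6 * 1.42 / (1.03 * 0.39)
= -2.6 * 1.42 / 0.4017
= -9.190939
exp(-9.190939) = 0.000102
q = 0.078 * 0.000102
q = 0.000008 m^3/s/m

0.000008


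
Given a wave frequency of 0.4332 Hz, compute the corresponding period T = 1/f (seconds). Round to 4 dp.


T = 1 / f
T = 1 / 0.4332
T = 2.3084 s

2.3084


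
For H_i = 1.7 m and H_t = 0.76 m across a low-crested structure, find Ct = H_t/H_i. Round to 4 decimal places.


Ct = H_t / H_i
Ct = 0.76 / 1.7
Ct = 0.4471

0.4471


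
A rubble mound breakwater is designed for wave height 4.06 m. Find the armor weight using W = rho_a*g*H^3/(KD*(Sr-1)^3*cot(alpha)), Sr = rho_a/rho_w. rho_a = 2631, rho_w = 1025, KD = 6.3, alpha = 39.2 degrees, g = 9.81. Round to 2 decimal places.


Sr = rho_a / rho_w = 2631 / 1025 = 2.566829
(Sr - 1) = 1.566829
(Sr - 1)^3 = 3.846494
cot(39.2) = 1 / tan(39.2) = 1 / 0.815580 = 1.226121
Numerator = 2631 * 9.81 * 4.06^3 = 1727300.7285
Denominator = 6.3 * 3.846494 * 1.226121 = 29.712484
W = 1727300.7285 / 29.712484
W = 58133.84 N

58133.84


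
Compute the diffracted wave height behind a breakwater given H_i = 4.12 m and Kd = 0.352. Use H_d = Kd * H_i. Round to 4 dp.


H_d = Kd * H_i
H_d = 0.352 * 4.12
H_d = 1.4502 m

1.4502


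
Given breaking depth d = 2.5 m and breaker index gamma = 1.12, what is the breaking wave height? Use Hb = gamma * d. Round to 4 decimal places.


Hb = gamma * d
Hb = 1.12 * 2.5
Hb = 2.8000 m

2.8000


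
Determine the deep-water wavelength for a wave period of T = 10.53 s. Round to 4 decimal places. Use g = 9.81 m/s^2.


L0 = g * T^2 / (2 * pi)
L0 = 9.81 * 10.53^2 / (2 * pi)
L0 = 9.81 * 110.8809 / 6.28319
L0 = 1087.7416 / 6.28319
L0 = 173.1195 m

173.1195


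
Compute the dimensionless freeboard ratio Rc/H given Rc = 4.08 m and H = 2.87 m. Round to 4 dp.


Relative freeboard = Rc / H
= 4.08 / 2.87
= 1.4216

1.4216


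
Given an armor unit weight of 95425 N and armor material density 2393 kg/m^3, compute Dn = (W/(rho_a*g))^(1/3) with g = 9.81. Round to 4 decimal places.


V = W / (rho_a * g)
V = 95425 / (2393 * 9.81)
V = 95425 / 23475.33
V = 4.064906 m^3
Dn = V^(1/3) = 4.064906^(1/3)
Dn = 1.5959 m

1.5959


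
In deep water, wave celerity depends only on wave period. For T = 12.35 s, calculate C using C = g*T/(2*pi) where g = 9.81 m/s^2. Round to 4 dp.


We use the deep-water celerity formula:
C = g * T / (2 * pi)
C = 9.81 * 12.35 / (2 * 3.14159...)
C = 121.153500 / 6.283185
C = 19.2822 m/s

19.2822


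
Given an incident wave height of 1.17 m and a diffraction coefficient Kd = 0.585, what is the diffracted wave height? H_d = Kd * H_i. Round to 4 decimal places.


H_d = Kd * H_i
H_d = 0.585 * 1.17
H_d = 0.6845 m

0.6845


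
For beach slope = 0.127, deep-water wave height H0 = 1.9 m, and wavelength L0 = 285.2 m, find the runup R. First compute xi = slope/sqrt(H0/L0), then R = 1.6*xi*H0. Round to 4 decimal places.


xi = slope / sqrt(H0/L0)
H0/L0 = 1.9/285.2 = 0.006662
sqrt(0.006662) = 0.081621
xi = 0.127 / 0.081621 = 1.555972
R = 1.6 * xi * H0 = 1.6 * 1.555972 * 1.9
R = 4.7302 m

4.7302


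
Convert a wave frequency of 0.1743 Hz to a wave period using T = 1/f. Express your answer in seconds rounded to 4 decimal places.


T = 1 / f
T = 1 / 0.1743
T = 5.7372 s

5.7372


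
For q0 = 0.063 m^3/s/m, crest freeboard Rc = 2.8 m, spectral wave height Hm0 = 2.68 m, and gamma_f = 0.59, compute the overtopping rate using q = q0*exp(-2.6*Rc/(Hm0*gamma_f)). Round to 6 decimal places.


q = q0 * exp(-2.6 * Rc / (Hm0 * gamma_f))
Exponent = -2.6 * 2.8 / (2.68 * 0.59)
= -2.6 * 2.8 / 1.5812
= -4.604098
exp(-4.604098) = 0.010011
q = 0.063 * 0.010011
q = 0.000631 m^3/s/m

0.000631


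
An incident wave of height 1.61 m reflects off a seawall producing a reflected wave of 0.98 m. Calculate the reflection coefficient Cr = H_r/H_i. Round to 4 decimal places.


Cr = H_r / H_i
Cr = 0.98 / 1.61
Cr = 0.6087

0.6087


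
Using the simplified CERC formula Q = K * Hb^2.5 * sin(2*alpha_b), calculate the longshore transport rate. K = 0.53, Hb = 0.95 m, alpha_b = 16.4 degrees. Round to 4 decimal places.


Q = K * Hb^2.5 * sin(2 * alpha_b)
Hb^2.5 = 0.95^2.5 = 0.879648
sin(2 * 16.4) = sin(32.8) = 0.541708
Q = 0.53 * 0.879648 * 0.541708
Q = 0.2526 m^3/s

0.2526


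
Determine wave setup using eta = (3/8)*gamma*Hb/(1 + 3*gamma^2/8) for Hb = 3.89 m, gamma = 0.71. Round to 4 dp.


eta = (3/8) * gamma * Hb / (1 + 3*gamma^2/8)
Numerator = (3/8) * 0.71 * 3.89 = 1.035713
Denominator = 1 + 3*0.71^2/8 = 1 + 0.189038 = 1.189038
eta = 1.035713 / 1.189038
eta = 0.8711 m

0.8711


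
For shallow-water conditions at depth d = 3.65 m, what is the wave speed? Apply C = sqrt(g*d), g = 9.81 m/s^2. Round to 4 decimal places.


Using the shallow-water approximation:
C = sqrt(g * d) = sqrt(9.81 * 3.65)
C = sqrt(35.8065)
C = 5.9839 m/s

5.9839


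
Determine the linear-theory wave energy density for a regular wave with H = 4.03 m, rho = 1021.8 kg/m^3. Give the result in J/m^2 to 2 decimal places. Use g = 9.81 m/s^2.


E = (1/8) * rho * g * H^2
E = (1/8) * 1021.8 * 9.81 * 4.03^2
E = 0.125 * 1021.8 * 9.81 * 16.2409
E = 20349.56 J/m^2

20349.56


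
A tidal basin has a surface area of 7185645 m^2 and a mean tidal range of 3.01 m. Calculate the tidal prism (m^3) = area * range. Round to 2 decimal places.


Tidal prism = Area * Tidal range
P = 7185645 * 3.01
P = 21628791.45 m^3

21628791.45


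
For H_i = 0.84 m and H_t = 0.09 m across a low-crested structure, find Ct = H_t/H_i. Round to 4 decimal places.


Ct = H_t / H_i
Ct = 0.09 / 0.84
Ct = 0.1071

0.1071


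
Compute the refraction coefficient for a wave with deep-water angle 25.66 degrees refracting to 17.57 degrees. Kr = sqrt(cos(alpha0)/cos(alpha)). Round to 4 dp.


Kr = sqrt(cos(alpha0) / cos(alpha))
cos(25.66) = 0.901380
cos(17.57) = 0.953349
Kr = sqrt(0.901380 / 0.953349)
Kr = sqrt(0.945488)
Kr = 0.9724

0.9724


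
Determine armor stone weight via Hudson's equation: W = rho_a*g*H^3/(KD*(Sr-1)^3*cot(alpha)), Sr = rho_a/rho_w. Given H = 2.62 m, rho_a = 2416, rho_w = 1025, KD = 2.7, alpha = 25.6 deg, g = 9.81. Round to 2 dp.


Sr = rho_a / rho_w = 2416 / 1025 = 2.357073
(Sr - 1) = 1.357073
(Sr - 1)^3 = 2.499251
cot(25.6) = 1 / tan(25.6) = 1 / 0.479120 = 2.087161
Numerator = 2416 * 9.81 * 2.62^3 = 426255.3189
Denominator = 2.7 * 2.499251 * 2.087161 = 14.084113
W = 426255.3189 / 14.084113
W = 30264.97 N

30264.97


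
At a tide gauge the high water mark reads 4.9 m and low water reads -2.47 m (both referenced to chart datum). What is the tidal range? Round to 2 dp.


Tidal range = High water - Low water
Tidal range = 4.9 - (-2.47)
Tidal range = 7.37 m

7.37


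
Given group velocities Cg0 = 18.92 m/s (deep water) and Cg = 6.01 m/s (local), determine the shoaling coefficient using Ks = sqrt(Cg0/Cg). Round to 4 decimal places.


Ks = sqrt(Cg0 / Cg)
Ks = sqrt(18.92 / 6.01)
Ks = sqrt(3.1481)
Ks = 1.7743

1.7743


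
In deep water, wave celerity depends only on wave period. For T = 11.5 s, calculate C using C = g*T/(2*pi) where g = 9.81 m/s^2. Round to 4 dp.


We use the deep-water celerity formula:
C = g * T / (2 * pi)
C = 9.81 * 11.5 / (2 * 3.14159...)
C = 112.815000 / 6.283185
C = 17.9551 m/s

17.9551


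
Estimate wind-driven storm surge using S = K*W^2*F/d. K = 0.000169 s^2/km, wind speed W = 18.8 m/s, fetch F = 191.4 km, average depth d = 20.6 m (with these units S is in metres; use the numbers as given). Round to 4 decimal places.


S = K * W^2 * F / d
W^2 = 18.8^2 = 353.44
S = 0.000169 * 353.44 * 191.4 / 20.6
Numerator = 0.000169 * 353.44 * 191.4 = 11.432582
S = 11.432582 / 20.6 = 0.5550 m

0.5550


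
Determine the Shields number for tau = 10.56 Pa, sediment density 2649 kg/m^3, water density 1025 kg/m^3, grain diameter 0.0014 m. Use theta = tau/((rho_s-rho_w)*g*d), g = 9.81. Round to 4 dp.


theta = tau / ((rho_s - rho_w) * g * d)
rho_s - rho_w = 2649 - 1025 = 1624
Denominator = 1624 * 9.81 * 0.0014 = 22.304016
theta = 10.56 / 22.304016
theta = 0.4735

0.4735


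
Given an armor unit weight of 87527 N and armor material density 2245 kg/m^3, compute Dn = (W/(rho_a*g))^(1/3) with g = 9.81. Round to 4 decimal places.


V = W / (rho_a * g)
V = 87527 / (2245 * 9.81)
V = 87527 / 22023.45
V = 3.974264 m^3
Dn = V^(1/3) = 3.974264^(1/3)
Dn = 1.5840 m

1.5840


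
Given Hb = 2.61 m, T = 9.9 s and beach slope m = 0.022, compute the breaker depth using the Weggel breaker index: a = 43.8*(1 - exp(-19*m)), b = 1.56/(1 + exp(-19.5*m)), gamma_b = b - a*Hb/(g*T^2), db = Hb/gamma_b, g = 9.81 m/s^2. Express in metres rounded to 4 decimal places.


a = 43.8 * (1 - exp(-19 * m))
exp(-19 * 0.022) = exp(-0.4180) = 0.658362
a = 43.8 * (1 - 0.658362) = 14.963734
b = 1.56 / (1 + exp(-19.5 * m))
exp(-19.5 * 0.022) = exp(-0.4290) = 0.651160
b = 1.56 / (1 + 0.651160) = 0.944790
Hb / (g * T^2) = 2.61 / (9.81 * 9.9^2) = 2.61 / 961.4781 = 0.00271457
gamma_b = b - a * Hb/(g*T^2) = 0.944790 - 14.963734 * 0.00271457 = 0.904170
db = Hb / gamma_b = 2.61 / 0.904170
db = 2.8866 m

2.8866


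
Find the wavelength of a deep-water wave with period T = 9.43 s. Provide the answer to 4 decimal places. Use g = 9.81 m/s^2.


L0 = g * T^2 / (2 * pi)
L0 = 9.81 * 9.43^2 / (2 * pi)
L0 = 9.81 * 88.9249 / 6.28319
L0 = 872.3533 / 6.28319
L0 = 138.8393 m

138.8393


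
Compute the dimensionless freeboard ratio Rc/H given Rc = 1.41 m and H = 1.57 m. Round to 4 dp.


Relative freeboard = Rc / H
= 1.41 / 1.57
= 0.8981

0.8981


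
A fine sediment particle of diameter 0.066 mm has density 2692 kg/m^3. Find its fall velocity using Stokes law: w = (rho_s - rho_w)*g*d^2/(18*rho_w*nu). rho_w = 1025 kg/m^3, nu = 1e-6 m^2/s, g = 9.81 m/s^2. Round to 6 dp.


w = (rho_s - rho_w) * g * d^2 / (18 * rho_w * nu)
d = 0.066 mm = 0.000066 m
rho_s - rho_w = 2692 - 1025 = 1667
Numerator = 1667 * 9.81 * (0.000066)^2 = 0.000071234844
Denominator = 18 * 1025 * 1e-6 = 0.018450
w = 0.003861 m/s

0.003861


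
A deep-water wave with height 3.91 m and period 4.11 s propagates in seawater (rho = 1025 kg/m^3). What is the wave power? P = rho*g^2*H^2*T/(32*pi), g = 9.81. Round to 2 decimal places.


P = rho * g^2 * H^2 * T / (32 * pi)
P = 1025 * 9.81^2 * 3.91^2 * 4.11 / (32 * pi)
P = 1025 * 96.2361 * 15.2881 * 4.11 / 100.53096
P = 61653.45 W/m

61653.45


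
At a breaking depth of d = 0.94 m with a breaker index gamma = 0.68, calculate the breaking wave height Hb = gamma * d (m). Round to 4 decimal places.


Hb = gamma * d
Hb = 0.68 * 0.94
Hb = 0.6392 m

0.6392


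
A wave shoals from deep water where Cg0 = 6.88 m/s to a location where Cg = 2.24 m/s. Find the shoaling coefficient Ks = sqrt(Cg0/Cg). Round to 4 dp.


Ks = sqrt(Cg0 / Cg)
Ks = sqrt(6.88 / 2.24)
Ks = sqrt(3.0714)
Ks = 1.7525

1.7525


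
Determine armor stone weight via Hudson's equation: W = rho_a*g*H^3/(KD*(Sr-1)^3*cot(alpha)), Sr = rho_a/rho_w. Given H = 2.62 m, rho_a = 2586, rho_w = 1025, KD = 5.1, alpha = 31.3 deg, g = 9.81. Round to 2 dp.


Sr = rho_a / rho_w = 2586 / 1025 = 2.522927
(Sr - 1) = 1.522927
(Sr - 1)^3 = 3.532134
cot(31.3) = 1 / tan(31.3) = 1 / 0.608010 = 1.644711
Numerator = 2586 * 9.81 * 2.62^3 = 456248.4498
Denominator = 5.1 * 3.532134 * 1.644711 = 29.627629
W = 456248.4498 / 29.627629
W = 15399.42 N

15399.42


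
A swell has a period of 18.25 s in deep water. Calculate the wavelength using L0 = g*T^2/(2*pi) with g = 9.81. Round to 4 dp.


L0 = g * T^2 / (2 * pi)
L0 = 9.81 * 18.25^2 / (2 * pi)
L0 = 9.81 * 333.0625 / 6.28319
L0 = 3267.3431 / 6.28319
L0 = 520.0138 m

520.0138


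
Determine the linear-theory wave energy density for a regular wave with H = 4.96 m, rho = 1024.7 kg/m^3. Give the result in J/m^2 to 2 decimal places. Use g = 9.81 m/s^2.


E = (1/8) * rho * g * H^2
E = (1/8) * 1024.7 * 9.81 * 4.96^2
E = 0.125 * 1024.7 * 9.81 * 24.6016
E = 30912.85 J/m^2

30912.85


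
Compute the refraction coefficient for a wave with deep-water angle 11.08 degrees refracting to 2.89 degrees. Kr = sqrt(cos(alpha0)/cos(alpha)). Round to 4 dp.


Kr = sqrt(cos(alpha0) / cos(alpha))
cos(11.08) = 0.981360
cos(2.89) = 0.998728
Kr = sqrt(0.981360 / 0.998728)
Kr = sqrt(0.982610)
Kr = 0.9913

0.9913


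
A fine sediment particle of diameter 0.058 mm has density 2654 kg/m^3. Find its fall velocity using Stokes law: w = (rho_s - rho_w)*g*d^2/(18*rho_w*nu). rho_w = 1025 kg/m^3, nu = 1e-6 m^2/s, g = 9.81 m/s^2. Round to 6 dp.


w = (rho_s - rho_w) * g * d^2 / (18 * rho_w * nu)
d = 0.058 mm = 0.000058 m
rho_s - rho_w = 2654 - 1025 = 1629
Numerator = 1629 * 9.81 * (0.000058)^2 = 0.000053758368
Denominator = 18 * 1025 * 1e-6 = 0.018450
w = 0.002914 m/s

0.002914


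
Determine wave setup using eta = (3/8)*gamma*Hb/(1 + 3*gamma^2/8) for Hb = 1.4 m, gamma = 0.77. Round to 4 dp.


eta = (3/8) * gamma * Hb / (1 + 3*gamma^2/8)
Numerator = (3/8) * 0.77 * 1.4 = 0.404250
Denominator = 1 + 3*0.77^2/8 = 1 + 0.222338 = 1.222338
eta = 0.404250 / 1.222338
eta = 0.3307 m

0.3307


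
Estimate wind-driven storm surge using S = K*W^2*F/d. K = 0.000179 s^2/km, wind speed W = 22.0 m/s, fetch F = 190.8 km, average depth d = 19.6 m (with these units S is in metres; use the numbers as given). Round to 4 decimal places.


S = K * W^2 * F / d
W^2 = 22.0^2 = 484.00
S = 0.000179 * 484.00 * 190.8 / 19.6
Numerator = 0.000179 * 484.00 * 190.8 = 16.530149
S = 16.530149 / 19.6 = 0.8434 m

0.8434


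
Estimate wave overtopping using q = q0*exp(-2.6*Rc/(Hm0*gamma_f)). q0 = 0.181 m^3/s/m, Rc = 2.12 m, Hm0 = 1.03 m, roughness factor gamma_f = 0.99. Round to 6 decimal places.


q = q0 * exp(-2.6 * Rc / (Hm0 * gamma_f))
Exponent = -2.6 * 2.12 / (1.03 * 0.99)
= -2.6 * 2.12 / 1.0197
= -5.405511
exp(-5.405511) = 0.004492
q = 0.181 * 0.004492
q = 0.000813 m^3/s/m

0.000813


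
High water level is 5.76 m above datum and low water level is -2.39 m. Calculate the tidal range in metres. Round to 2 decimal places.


Tidal range = High water - Low water
Tidal range = 5.76 - (-2.39)
Tidal range = 8.15 m

8.15


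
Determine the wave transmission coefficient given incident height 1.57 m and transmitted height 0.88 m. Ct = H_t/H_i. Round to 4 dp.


Ct = H_t / H_i
Ct = 0.88 / 1.57
Ct = 0.5605

0.5605


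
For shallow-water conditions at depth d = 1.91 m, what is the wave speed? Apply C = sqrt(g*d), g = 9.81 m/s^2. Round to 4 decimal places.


Using the shallow-water approximation:
C = sqrt(g * d) = sqrt(9.81 * 1.91)
C = sqrt(18.7371)
C = 4.3286 m/s

4.3286


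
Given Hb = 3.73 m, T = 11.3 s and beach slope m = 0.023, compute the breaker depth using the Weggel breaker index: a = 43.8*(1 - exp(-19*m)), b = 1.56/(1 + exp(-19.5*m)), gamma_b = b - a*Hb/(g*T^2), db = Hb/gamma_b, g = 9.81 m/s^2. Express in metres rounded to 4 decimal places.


a = 43.8 * (1 - exp(-19 * m))
exp(-19 * 0.023) = exp(-0.4370) = 0.645971
a = 43.8 * (1 - 0.645971) = 15.506451
b = 1.56 / (1 + exp(-19.5 * m))
exp(-19.5 * 0.023) = exp(-0.4485) = 0.638585
b = 1.56 / (1 + 0.638585) = 0.952041
Hb / (g * T^2) = 3.73 / (9.81 * 11.3^2) = 3.73 / 1252.6389 = 0.00297771
gamma_b = b - a * Hb/(g*T^2) = 0.952041 - 15.506451 * 0.00297771 = 0.905867
db = Hb / gamma_b = 3.73 / 0.905867
db = 4.1176 m

4.1176


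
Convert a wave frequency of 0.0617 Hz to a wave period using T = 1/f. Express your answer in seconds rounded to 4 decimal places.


T = 1 / f
T = 1 / 0.0617
T = 16.2075 s

16.2075


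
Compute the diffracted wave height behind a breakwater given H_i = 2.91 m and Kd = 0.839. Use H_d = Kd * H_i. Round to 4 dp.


H_d = Kd * H_i
H_d = 0.839 * 2.91
H_d = 2.4415 m

2.4415


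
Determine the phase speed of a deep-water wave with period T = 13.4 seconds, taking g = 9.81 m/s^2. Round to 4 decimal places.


We use the deep-water celerity formula:
C = g * T / (2 * pi)
C = 9.81 * 13.4 / (2 * 3.14159...)
C = 131.454000 / 6.283185
C = 20.9216 m/s

20.9216


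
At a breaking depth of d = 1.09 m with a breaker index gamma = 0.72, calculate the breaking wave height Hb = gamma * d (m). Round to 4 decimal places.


Hb = gamma * d
Hb = 0.72 * 1.09
Hb = 0.7848 m

0.7848


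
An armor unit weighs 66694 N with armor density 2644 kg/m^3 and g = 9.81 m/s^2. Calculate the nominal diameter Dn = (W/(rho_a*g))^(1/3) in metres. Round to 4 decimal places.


V = W / (rho_a * g)
V = 66694 / (2644 * 9.81)
V = 66694 / 25937.64
V = 2.571321 m^3
Dn = V^(1/3) = 2.571321^(1/3)
Dn = 1.3700 m

1.3700


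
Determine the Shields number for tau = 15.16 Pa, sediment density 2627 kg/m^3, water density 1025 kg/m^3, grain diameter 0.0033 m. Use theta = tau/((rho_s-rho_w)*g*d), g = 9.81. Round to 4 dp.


theta = tau / ((rho_s - rho_w) * g * d)
rho_s - rho_w = 2627 - 1025 = 1602
Denominator = 1602 * 9.81 * 0.0033 = 51.861546
theta = 15.16 / 51.861546
theta = 0.2923

0.2923


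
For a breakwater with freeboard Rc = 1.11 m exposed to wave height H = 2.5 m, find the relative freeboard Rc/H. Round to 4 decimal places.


Relative freeboard = Rc / H
= 1.11 / 2.5
= 0.4440

0.4440


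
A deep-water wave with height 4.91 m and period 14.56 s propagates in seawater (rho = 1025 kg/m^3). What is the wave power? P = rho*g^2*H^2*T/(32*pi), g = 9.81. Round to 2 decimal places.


P = rho * g^2 * H^2 * T / (32 * pi)
P = 1025 * 9.81^2 * 4.91^2 * 14.56 / (32 * pi)
P = 1025 * 96.2361 * 24.1081 * 14.56 / 100.53096
P = 344418.43 W/m

344418.43


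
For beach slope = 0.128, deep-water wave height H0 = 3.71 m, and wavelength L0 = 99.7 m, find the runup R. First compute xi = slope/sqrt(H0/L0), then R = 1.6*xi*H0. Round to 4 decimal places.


xi = slope / sqrt(H0/L0)
H0/L0 = 3.71/99.7 = 0.037212
sqrt(0.037212) = 0.192903
xi = 0.128 / 0.192903 = 0.663545
R = 1.6 * xi * H0 = 1.6 * 0.663545 * 3.71
R = 3.9388 m

3.9388


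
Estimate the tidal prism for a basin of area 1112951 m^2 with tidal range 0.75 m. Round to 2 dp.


Tidal prism = Area * Tidal range
P = 1112951 * 0.75
P = 834713.25 m^3

834713.25


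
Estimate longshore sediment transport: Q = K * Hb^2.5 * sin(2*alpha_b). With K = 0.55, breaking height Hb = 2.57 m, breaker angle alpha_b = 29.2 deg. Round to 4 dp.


Q = K * Hb^2.5 * sin(2 * alpha_b)
Hb^2.5 = 2.57^2.5 = 10.588460
sin(2 * 29.2) = sin(58.4) = 0.851727
Q = 0.55 * 10.588460 * 0.851727
Q = 4.9602 m^3/s

4.9602


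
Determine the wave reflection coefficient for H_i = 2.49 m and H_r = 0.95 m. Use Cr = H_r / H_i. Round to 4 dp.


Cr = H_r / H_i
Cr = 0.95 / 2.49
Cr = 0.3815

0.3815


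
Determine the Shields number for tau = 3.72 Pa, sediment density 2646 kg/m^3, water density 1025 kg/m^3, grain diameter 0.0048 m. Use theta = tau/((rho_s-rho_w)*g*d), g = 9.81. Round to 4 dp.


theta = tau / ((rho_s - rho_w) * g * d)
rho_s - rho_w = 2646 - 1025 = 1621
Denominator = 1621 * 9.81 * 0.0048 = 76.329648
theta = 3.72 / 76.329648
theta = 0.0487

0.0487


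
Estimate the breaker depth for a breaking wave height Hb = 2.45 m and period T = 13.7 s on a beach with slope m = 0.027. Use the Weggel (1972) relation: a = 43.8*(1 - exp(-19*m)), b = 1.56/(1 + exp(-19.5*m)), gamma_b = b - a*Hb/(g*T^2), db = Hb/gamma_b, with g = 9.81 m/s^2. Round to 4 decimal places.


a = 43.8 * (1 - exp(-19 * m))
exp(-19 * 0.027) = exp(-0.5130) = 0.598697
a = 43.8 * (1 - 0.598697) = 17.577081
b = 1.56 / (1 + exp(-19.5 * m))
exp(-19.5 * 0.027) = exp(-0.5265) = 0.590669
b = 1.56 / (1 + 0.590669) = 0.980720
Hb / (g * T^2) = 2.45 / (9.81 * 13.7^2) = 2.45 / 1841.2389 = 0.00133063
gamma_b = b - a * Hb/(g*T^2) = 0.980720 - 17.577081 * 0.00133063 = 0.957331
db = Hb / gamma_b = 2.45 / 0.957331
db = 2.5592 m

2.5592


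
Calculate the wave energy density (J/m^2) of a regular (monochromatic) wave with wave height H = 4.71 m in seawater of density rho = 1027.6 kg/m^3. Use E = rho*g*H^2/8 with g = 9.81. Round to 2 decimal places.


E = (1/8) * rho * g * H^2
E = (1/8) * 1027.6 * 9.81 * 4.71^2
E = 0.125 * 1027.6 * 9.81 * 22.1841
E = 27954.06 J/m^2

27954.06


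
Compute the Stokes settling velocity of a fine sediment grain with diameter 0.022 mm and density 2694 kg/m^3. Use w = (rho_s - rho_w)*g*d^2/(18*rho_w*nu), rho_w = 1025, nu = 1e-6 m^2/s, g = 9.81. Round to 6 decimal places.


w = (rho_s - rho_w) * g * d^2 / (18 * rho_w * nu)
d = 0.022 mm = 0.000022 m
rho_s - rho_w = 2694 - 1025 = 1669
Numerator = 1669 * 9.81 * (0.000022)^2 = 0.000007924479
Denominator = 18 * 1025 * 1e-6 = 0.018450
w = 0.000430 m/s

0.000430


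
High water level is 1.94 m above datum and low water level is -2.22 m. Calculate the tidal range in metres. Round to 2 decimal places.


Tidal range = High water - Low water
Tidal range = 1.94 - (-2.22)
Tidal range = 4.16 m

4.16


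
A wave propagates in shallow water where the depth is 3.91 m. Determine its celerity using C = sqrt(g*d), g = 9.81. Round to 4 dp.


Using the shallow-water approximation:
C = sqrt(g * d) = sqrt(9.81 * 3.91)
C = sqrt(38.3571)
C = 6.1933 m/s

6.1933


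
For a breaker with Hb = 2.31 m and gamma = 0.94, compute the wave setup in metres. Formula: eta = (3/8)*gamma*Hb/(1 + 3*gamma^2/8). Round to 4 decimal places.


eta = (3/8) * gamma * Hb / (1 + 3*gamma^2/8)
Numerator = (3/8) * 0.94 * 2.31 = 0.814275
Denominator = 1 + 3*0.94^2/8 = 1 + 0.331350 = 1.331350
eta = 0.814275 / 1.331350
eta = 0.6116 m

0.6116


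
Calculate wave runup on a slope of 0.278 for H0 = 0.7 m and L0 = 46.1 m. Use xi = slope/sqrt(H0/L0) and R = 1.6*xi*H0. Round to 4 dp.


xi = slope / sqrt(H0/L0)
H0/L0 = 0.7/46.1 = 0.015184
sqrt(0.015184) = 0.123225
xi = 0.278 / 0.123225 = 2.256037
R = 1.6 * xi * H0 = 1.6 * 2.256037 * 0.7
R = 2.5268 m

2.5268


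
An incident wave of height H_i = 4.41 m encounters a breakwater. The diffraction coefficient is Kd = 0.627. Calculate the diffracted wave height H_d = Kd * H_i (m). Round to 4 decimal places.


H_d = Kd * H_i
H_d = 0.627 * 4.41
H_d = 2.7651 m

2.7651


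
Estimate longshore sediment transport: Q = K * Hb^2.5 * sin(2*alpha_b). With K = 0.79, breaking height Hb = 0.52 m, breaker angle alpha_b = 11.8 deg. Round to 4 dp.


Q = K * Hb^2.5 * sin(2 * alpha_b)
Hb^2.5 = 0.52^2.5 = 0.194988
sin(2 * 11.8) = sin(23.6) = 0.400349
Q = 0.79 * 0.194988 * 0.400349
Q = 0.0617 m^3/s

0.0617


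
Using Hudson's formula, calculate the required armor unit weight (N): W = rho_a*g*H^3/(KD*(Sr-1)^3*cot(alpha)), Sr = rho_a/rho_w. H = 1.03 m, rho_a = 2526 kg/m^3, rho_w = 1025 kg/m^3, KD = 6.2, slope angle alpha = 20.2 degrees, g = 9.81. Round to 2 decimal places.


Sr = rho_a / rho_w = 2526 / 1025 = 2.464390
(Sr - 1) = 1.464390
(Sr - 1)^3 = 3.140295
cot(20.2) = 1 / tan(20.2) = 1 / 0.367928 = 2.717920
Numerator = 2526 * 9.81 * 1.03^3 = 27077.8406
Denominator = 6.2 * 3.140295 * 2.717920 = 52.917450
W = 27077.8406 / 52.917450
W = 511.70 N

511.70


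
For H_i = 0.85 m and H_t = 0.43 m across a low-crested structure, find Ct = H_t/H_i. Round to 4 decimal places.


Ct = H_t / H_i
Ct = 0.43 / 0.85
Ct = 0.5059

0.5059


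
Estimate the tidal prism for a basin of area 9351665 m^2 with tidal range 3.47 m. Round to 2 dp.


Tidal prism = Area * Tidal range
P = 9351665 * 3.47
P = 32450277.55 m^3

32450277.55


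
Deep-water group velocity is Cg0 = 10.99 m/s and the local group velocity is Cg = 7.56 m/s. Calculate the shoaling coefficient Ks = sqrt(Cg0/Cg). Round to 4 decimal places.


Ks = sqrt(Cg0 / Cg)
Ks = sqrt(10.99 / 7.56)
Ks = sqrt(1.4537)
Ks = 1.2057

1.2057


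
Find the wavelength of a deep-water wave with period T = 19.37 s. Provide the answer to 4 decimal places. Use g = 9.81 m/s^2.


L0 = g * T^2 / (2 * pi)
L0 = 9.81 * 19.37^2 / (2 * pi)
L0 = 9.81 * 375.1969 / 6.28319
L0 = 3680.6816 / 6.28319
L0 = 585.7987 m

585.7987


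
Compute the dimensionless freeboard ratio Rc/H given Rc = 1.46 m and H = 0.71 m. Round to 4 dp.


Relative freeboard = Rc / H
= 1.46 / 0.71
= 2.0563

2.0563


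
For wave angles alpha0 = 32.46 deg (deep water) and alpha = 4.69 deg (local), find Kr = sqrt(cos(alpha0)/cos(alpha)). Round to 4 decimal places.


Kr = sqrt(cos(alpha0) / cos(alpha))
cos(32.46) = 0.843766
cos(4.69) = 0.996652
Kr = sqrt(0.843766 / 0.996652)
Kr = sqrt(0.846601)
Kr = 0.9201

0.9201


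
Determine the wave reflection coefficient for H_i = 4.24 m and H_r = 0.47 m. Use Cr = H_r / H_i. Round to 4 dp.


Cr = H_r / H_i
Cr = 0.47 / 4.24
Cr = 0.1108

0.1108


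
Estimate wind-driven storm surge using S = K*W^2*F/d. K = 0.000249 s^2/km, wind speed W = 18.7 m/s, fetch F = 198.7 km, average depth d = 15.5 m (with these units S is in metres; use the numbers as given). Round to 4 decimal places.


S = K * W^2 * F / d
W^2 = 18.7^2 = 349.69
S = 0.000249 * 349.69 * 198.7 / 15.5
Numerator = 0.000249 * 349.69 * 198.7 = 17.301367
S = 17.301367 / 15.5 = 1.1162 m

1.1162


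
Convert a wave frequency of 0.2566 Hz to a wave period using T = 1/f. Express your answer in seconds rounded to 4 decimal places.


T = 1 / f
T = 1 / 0.2566
T = 3.8971 s

3.8971


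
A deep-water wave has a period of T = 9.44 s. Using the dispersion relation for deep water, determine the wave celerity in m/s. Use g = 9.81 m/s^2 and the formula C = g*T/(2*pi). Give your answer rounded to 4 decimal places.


We use the deep-water celerity formula:
C = g * T / (2 * pi)
C = 9.81 * 9.44 / (2 * 3.14159...)
C = 92.606400 / 6.283185
C = 14.7388 m/s

14.7388


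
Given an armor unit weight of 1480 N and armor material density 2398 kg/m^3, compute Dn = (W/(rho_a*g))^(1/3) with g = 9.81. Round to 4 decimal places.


V = W / (rho_a * g)
V = 1480 / (2398 * 9.81)
V = 1480 / 23524.38
V = 0.062913 m^3
Dn = V^(1/3) = 0.062913^(1/3)
Dn = 0.3977 m

0.3977


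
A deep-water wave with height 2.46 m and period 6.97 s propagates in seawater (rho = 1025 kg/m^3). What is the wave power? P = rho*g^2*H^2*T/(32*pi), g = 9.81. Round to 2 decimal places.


P = rho * g^2 * H^2 * T / (32 * pi)
P = 1025 * 9.81^2 * 2.46^2 * 6.97 / (32 * pi)
P = 1025 * 96.2361 * 6.0516 * 6.97 / 100.53096
P = 41387.10 W/m

41387.10


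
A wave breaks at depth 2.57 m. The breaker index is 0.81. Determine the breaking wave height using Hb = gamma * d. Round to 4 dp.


Hb = gamma * d
Hb = 0.81 * 2.57
Hb = 2.0817 m

2.0817
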